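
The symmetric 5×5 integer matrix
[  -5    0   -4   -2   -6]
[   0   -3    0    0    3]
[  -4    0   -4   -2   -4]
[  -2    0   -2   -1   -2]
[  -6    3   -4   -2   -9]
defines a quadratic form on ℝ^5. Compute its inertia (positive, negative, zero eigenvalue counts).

Answer: (1, 3, 1)

Derivation:
step 0: pivot -5 → sign −
step 1: pivot -3 → sign −
step 2: pivot -4/5 → sign −
step 3: pivot 2 → sign +
step 4: row/col 4 already zero → sign 0
signature = (1, 3, 1)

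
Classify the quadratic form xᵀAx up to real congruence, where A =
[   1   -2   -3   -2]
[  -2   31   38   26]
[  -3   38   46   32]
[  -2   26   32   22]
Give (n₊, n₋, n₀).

step 0: pivot 1 → sign +
step 1: pivot 27 → sign +
step 2: pivot -25/27 → sign −
step 3: pivot 2/25 → sign +
signature = (3, 1, 0)

Answer: (3, 1, 0)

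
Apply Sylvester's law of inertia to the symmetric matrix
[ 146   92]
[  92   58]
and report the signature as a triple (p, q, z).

step 0: pivot 146 → sign +
step 1: pivot 2/73 → sign +
signature = (2, 0, 0)

Answer: (2, 0, 0)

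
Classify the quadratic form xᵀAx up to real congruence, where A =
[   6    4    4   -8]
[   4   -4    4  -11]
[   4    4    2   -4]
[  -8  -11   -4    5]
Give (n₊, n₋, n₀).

step 0: pivot 6 → sign +
step 1: pivot -20/3 → sign −
step 2: pivot -2/5 → sign −
step 3: pivot -3/4 → sign −
signature = (1, 3, 0)

Answer: (1, 3, 0)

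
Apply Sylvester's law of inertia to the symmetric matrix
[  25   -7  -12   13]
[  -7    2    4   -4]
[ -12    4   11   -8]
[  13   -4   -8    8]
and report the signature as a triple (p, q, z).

Answer: (3, 1, 0)

Derivation:
step 0: pivot 25 → sign +
step 1: pivot 1/25 → sign +
step 2: pivot -5 → sign −
step 3: pivot 6/5 → sign +
signature = (3, 1, 0)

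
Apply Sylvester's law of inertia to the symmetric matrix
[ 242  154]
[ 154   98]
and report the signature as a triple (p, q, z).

Answer: (1, 0, 1)

Derivation:
step 0: pivot 242 → sign +
step 1: row/col 1 already zero → sign 0
signature = (1, 0, 1)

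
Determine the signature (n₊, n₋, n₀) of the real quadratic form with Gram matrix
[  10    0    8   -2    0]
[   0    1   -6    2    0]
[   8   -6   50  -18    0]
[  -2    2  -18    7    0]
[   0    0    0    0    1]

Answer: (5, 0, 0)

Derivation:
step 0: pivot 10 → sign +
step 1: pivot 1 → sign +
step 2: pivot 38/5 → sign +
step 3: pivot 1/19 → sign +
step 4: pivot 1 → sign +
signature = (5, 0, 0)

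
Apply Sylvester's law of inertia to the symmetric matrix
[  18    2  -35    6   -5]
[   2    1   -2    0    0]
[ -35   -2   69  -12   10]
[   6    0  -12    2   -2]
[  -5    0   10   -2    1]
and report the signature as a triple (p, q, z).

step 0: pivot 18 → sign +
step 1: pivot 7/9 → sign +
step 2: pivot -51/14 → sign −
step 3: pivot -2/17 → sign −
step 4: row/col 4 already zero → sign 0
signature = (2, 2, 1)

Answer: (2, 2, 1)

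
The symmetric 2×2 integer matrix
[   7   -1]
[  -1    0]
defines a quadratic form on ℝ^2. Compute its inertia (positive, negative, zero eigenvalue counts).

Answer: (1, 1, 0)

Derivation:
step 0: pivot 7 → sign +
step 1: pivot -1/7 → sign −
signature = (1, 1, 0)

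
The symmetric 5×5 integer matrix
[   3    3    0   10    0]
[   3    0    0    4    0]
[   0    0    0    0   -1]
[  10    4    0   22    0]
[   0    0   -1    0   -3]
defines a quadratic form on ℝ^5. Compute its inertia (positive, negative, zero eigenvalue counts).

step 0: pivot 3 → sign +
step 1: pivot -3 → sign −
step 2: pivot 2/3 → sign +
step 3: pivot -3 → sign −
step 4: pivot 1/3 → sign +
signature = (3, 2, 0)

Answer: (3, 2, 0)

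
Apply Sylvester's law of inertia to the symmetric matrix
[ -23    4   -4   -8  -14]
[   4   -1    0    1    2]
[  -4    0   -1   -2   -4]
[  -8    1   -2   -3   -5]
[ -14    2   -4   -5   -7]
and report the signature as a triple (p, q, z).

Answer: (3, 2, 0)

Derivation:
step 0: pivot -23 → sign −
step 1: pivot -7/23 → sign −
step 2: pivot 9/7 → sign +
step 3: pivot 2/9 → sign +
step 4: pivot 1/2 → sign +
signature = (3, 2, 0)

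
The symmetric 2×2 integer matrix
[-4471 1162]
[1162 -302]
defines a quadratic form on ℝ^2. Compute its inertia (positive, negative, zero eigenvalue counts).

Answer: (1, 1, 0)

Derivation:
step 0: pivot -4471 → sign −
step 1: pivot 2/4471 → sign +
signature = (1, 1, 0)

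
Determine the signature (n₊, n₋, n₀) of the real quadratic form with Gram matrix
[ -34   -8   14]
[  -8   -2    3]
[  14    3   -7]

step 0: pivot -34 → sign −
step 1: pivot -2/17 → sign −
step 2: pivot -1/2 → sign −
signature = (0, 3, 0)

Answer: (0, 3, 0)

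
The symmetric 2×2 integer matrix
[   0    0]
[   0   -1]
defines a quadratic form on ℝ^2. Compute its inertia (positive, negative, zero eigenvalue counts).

Answer: (0, 1, 1)

Derivation:
step 0: pivot -1 → sign −
step 1: row/col 1 already zero → sign 0
signature = (0, 1, 1)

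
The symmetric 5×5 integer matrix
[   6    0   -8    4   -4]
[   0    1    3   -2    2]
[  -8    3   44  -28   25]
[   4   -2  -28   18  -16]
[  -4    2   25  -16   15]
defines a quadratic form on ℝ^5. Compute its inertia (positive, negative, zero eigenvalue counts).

step 0: pivot 6 → sign +
step 1: pivot 1 → sign +
step 2: pivot 73/3 → sign +
step 3: pivot -6/73 → sign −
step 4: pivot 2/3 → sign +
signature = (4, 1, 0)

Answer: (4, 1, 0)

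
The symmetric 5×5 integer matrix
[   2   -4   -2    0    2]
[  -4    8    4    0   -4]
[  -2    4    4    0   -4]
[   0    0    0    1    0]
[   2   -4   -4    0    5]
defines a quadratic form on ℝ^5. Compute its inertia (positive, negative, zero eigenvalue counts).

Answer: (4, 0, 1)

Derivation:
step 0: pivot 2 → sign +
step 1: pivot 2 → sign +
step 2: pivot 1 → sign +
step 3: pivot 1 → sign +
step 4: row/col 4 already zero → sign 0
signature = (4, 0, 1)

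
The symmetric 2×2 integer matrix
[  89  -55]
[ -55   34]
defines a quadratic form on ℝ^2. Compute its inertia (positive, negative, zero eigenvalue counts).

Answer: (2, 0, 0)

Derivation:
step 0: pivot 89 → sign +
step 1: pivot 1/89 → sign +
signature = (2, 0, 0)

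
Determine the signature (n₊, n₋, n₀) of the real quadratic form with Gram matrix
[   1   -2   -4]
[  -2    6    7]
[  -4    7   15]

step 0: pivot 1 → sign +
step 1: pivot 2 → sign +
step 2: pivot -3/2 → sign −
signature = (2, 1, 0)

Answer: (2, 1, 0)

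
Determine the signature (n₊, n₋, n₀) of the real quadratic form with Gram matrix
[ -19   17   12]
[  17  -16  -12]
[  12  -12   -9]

Answer: (1, 2, 0)

Derivation:
step 0: pivot -19 → sign −
step 1: pivot -15/19 → sign −
step 2: pivot 3/5 → sign +
signature = (1, 2, 0)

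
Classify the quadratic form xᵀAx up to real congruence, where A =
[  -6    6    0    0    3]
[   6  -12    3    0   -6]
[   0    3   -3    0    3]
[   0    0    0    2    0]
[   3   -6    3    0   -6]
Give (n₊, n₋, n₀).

step 0: pivot -6 → sign −
step 1: pivot -6 → sign −
step 2: pivot -3/2 → sign −
step 3: pivot 2 → sign +
step 4: pivot -3/2 → sign −
signature = (1, 4, 0)

Answer: (1, 4, 0)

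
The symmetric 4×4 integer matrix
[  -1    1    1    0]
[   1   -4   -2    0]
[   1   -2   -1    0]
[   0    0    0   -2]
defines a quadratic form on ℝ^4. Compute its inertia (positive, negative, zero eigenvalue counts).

step 0: pivot -1 → sign −
step 1: pivot -3 → sign −
step 2: pivot 1/3 → sign +
step 3: pivot -2 → sign −
signature = (1, 3, 0)

Answer: (1, 3, 0)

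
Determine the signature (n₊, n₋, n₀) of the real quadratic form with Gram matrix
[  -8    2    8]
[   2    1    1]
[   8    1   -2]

step 0: pivot -8 → sign −
step 1: pivot 3/2 → sign +
step 2: row/col 2 already zero → sign 0
signature = (1, 1, 1)

Answer: (1, 1, 1)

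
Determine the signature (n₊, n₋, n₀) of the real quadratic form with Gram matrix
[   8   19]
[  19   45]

Answer: (1, 1, 0)

Derivation:
step 0: pivot 8 → sign +
step 1: pivot -1/8 → sign −
signature = (1, 1, 0)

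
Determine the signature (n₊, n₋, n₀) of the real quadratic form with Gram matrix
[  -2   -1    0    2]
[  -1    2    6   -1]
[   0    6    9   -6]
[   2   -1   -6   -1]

step 0: pivot -2 → sign −
step 1: pivot 5/2 → sign +
step 2: pivot -27/5 → sign −
step 3: pivot -1/3 → sign −
signature = (1, 3, 0)

Answer: (1, 3, 0)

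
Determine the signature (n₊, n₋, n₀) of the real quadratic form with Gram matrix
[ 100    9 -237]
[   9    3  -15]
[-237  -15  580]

step 0: pivot 100 → sign +
step 1: pivot 219/100 → sign +
step 2: pivot 1/73 → sign +
signature = (3, 0, 0)

Answer: (3, 0, 0)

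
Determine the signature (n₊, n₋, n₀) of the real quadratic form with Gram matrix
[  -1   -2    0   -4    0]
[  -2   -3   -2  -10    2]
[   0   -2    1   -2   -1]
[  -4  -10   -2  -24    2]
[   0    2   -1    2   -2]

Answer: (1, 3, 1)

Derivation:
step 0: pivot -1 → sign −
step 1: pivot 1 → sign +
step 2: pivot -3 → sign −
step 3: pivot -3 → sign −
step 4: row/col 4 already zero → sign 0
signature = (1, 3, 1)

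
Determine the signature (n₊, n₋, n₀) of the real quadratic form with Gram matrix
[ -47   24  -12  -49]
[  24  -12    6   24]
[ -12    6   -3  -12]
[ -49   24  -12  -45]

step 0: pivot -47 → sign −
step 1: pivot 12/47 → sign +
step 2: pivot 2 → sign +
step 3: row/col 3 already zero → sign 0
signature = (2, 1, 1)

Answer: (2, 1, 1)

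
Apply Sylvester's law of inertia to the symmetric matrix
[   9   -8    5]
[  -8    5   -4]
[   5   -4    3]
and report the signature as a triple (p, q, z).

Answer: (2, 1, 0)

Derivation:
step 0: pivot 9 → sign +
step 1: pivot -19/9 → sign −
step 2: pivot 6/19 → sign +
signature = (2, 1, 0)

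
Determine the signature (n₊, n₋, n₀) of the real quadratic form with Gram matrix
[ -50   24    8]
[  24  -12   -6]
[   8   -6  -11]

step 0: pivot -50 → sign −
step 1: pivot -12/25 → sign −
step 2: row/col 2 already zero → sign 0
signature = (0, 2, 1)

Answer: (0, 2, 1)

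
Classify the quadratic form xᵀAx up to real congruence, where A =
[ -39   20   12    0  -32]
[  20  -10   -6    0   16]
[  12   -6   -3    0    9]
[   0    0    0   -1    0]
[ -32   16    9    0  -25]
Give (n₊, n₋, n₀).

step 0: pivot -39 → sign −
step 1: pivot 10/39 → sign +
step 2: pivot 3/5 → sign +
step 3: pivot -1 → sign −
step 4: row/col 4 already zero → sign 0
signature = (2, 2, 1)

Answer: (2, 2, 1)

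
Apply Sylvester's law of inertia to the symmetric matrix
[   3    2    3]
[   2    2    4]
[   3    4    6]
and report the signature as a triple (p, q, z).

Answer: (2, 1, 0)

Derivation:
step 0: pivot 3 → sign +
step 1: pivot 2/3 → sign +
step 2: pivot -3 → sign −
signature = (2, 1, 0)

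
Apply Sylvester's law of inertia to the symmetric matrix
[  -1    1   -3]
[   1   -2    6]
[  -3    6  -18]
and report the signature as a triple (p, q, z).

Answer: (0, 2, 1)

Derivation:
step 0: pivot -1 → sign −
step 1: pivot -1 → sign −
step 2: row/col 2 already zero → sign 0
signature = (0, 2, 1)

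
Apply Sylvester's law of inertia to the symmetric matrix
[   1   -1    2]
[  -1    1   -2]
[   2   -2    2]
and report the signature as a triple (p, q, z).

Answer: (1, 1, 1)

Derivation:
step 0: pivot 1 → sign +
step 1: pivot -2 → sign −
step 2: row/col 2 already zero → sign 0
signature = (1, 1, 1)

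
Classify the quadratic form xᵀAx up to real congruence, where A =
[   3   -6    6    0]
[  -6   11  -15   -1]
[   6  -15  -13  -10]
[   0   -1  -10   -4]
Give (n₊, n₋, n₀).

Answer: (2, 2, 0)

Derivation:
step 0: pivot 3 → sign +
step 1: pivot -1 → sign −
step 2: pivot -16 → sign −
step 3: pivot 1/16 → sign +
signature = (2, 2, 0)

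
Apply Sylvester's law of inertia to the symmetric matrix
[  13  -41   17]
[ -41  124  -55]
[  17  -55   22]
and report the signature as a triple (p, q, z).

step 0: pivot 13 → sign +
step 1: pivot -69/13 → sign −
step 2: pivot 3/23 → sign +
signature = (2, 1, 0)

Answer: (2, 1, 0)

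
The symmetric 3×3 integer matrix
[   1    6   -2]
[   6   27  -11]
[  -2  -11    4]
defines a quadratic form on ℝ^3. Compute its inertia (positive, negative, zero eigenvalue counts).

step 0: pivot 1 → sign +
step 1: pivot -9 → sign −
step 2: pivot 1/9 → sign +
signature = (2, 1, 0)

Answer: (2, 1, 0)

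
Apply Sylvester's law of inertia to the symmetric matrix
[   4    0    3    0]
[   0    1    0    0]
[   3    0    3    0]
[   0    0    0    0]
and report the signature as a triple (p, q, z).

step 0: pivot 4 → sign +
step 1: pivot 1 → sign +
step 2: pivot 3/4 → sign +
step 3: row/col 3 already zero → sign 0
signature = (3, 0, 1)

Answer: (3, 0, 1)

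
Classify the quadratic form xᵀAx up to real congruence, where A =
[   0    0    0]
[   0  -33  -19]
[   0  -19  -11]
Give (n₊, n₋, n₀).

step 0: pivot -33 → sign −
step 1: pivot -2/33 → sign −
step 2: row/col 2 already zero → sign 0
signature = (0, 2, 1)

Answer: (0, 2, 1)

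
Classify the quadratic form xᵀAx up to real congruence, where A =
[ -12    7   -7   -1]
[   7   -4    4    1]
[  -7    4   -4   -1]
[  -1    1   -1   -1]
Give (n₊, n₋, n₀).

Answer: (1, 2, 1)

Derivation:
step 0: pivot -12 → sign −
step 1: pivot 1/12 → sign +
step 2: pivot -3 → sign −
step 3: row/col 3 already zero → sign 0
signature = (1, 2, 1)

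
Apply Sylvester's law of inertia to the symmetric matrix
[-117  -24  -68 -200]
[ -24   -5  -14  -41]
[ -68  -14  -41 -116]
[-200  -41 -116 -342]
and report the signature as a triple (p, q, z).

step 0: pivot -117 → sign −
step 1: pivot -1/13 → sign −
step 2: pivot -13/9 → sign −
step 3: pivot -1/13 → sign −
signature = (0, 4, 0)

Answer: (0, 4, 0)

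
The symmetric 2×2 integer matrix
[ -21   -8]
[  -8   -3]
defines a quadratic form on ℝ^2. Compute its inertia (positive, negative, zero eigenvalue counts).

Answer: (1, 1, 0)

Derivation:
step 0: pivot -21 → sign −
step 1: pivot 1/21 → sign +
signature = (1, 1, 0)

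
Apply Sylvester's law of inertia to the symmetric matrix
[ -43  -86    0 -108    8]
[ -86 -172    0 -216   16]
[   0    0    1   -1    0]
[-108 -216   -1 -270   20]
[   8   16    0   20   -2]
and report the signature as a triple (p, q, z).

Answer: (2, 2, 1)

Derivation:
step 0: pivot -43 → sign −
step 1: pivot 1 → sign +
step 2: pivot 11/43 → sign +
step 3: pivot -6/11 → sign −
step 4: row/col 4 already zero → sign 0
signature = (2, 2, 1)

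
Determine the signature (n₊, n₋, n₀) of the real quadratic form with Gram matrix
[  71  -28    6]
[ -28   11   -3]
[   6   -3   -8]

step 0: pivot 71 → sign +
step 1: pivot -3/71 → sign −
step 2: pivot 1 → sign +
signature = (2, 1, 0)

Answer: (2, 1, 0)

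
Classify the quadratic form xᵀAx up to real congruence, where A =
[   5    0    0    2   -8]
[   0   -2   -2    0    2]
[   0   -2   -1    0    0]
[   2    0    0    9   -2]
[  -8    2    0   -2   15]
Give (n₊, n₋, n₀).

Answer: (4, 1, 0)

Derivation:
step 0: pivot 5 → sign +
step 1: pivot -2 → sign −
step 2: pivot 1 → sign +
step 3: pivot 41/5 → sign +
step 4: pivot 1/41 → sign +
signature = (4, 1, 0)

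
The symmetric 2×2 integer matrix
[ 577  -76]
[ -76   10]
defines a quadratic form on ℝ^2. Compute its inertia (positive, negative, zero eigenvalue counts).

Answer: (1, 1, 0)

Derivation:
step 0: pivot 577 → sign +
step 1: pivot -6/577 → sign −
signature = (1, 1, 0)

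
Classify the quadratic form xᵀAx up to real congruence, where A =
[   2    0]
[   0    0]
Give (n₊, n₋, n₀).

Answer: (1, 0, 1)

Derivation:
step 0: pivot 2 → sign +
step 1: row/col 1 already zero → sign 0
signature = (1, 0, 1)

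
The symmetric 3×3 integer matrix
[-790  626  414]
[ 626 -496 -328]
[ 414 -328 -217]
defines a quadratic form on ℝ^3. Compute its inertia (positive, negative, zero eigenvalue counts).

step 0: pivot -790 → sign −
step 1: pivot 18/395 → sign +
step 2: pivot -1/9 → sign −
signature = (1, 2, 0)

Answer: (1, 2, 0)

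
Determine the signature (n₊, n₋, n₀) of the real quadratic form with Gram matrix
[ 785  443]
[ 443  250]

step 0: pivot 785 → sign +
step 1: pivot 1/785 → sign +
signature = (2, 0, 0)

Answer: (2, 0, 0)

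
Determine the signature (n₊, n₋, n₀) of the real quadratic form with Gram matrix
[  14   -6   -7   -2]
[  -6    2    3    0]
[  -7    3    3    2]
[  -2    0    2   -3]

step 0: pivot 14 → sign +
step 1: pivot -4/7 → sign −
step 2: pivot -1/2 → sign −
step 3: row/col 3 already zero → sign 0
signature = (1, 2, 1)

Answer: (1, 2, 1)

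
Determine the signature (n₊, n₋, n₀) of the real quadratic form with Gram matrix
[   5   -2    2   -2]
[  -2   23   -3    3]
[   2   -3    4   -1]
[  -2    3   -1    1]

Answer: (3, 1, 0)

Derivation:
step 0: pivot 5 → sign +
step 1: pivot 111/5 → sign +
step 2: pivot 331/111 → sign +
step 3: pivot -6/331 → sign −
signature = (3, 1, 0)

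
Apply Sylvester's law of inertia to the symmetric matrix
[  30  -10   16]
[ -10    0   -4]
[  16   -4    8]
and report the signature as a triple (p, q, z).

Answer: (1, 1, 1)

Derivation:
step 0: pivot 30 → sign +
step 1: pivot -10/3 → sign −
step 2: row/col 2 already zero → sign 0
signature = (1, 1, 1)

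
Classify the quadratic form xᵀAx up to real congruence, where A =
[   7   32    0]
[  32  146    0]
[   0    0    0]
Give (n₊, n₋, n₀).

step 0: pivot 7 → sign +
step 1: pivot -2/7 → sign −
step 2: row/col 2 already zero → sign 0
signature = (1, 1, 1)

Answer: (1, 1, 1)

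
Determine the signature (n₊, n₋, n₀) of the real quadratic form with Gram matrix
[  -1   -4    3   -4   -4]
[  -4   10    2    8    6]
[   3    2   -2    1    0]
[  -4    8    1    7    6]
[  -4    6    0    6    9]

step 0: pivot -1 → sign −
step 1: pivot 26 → sign +
step 2: pivot 41/13 → sign +
step 3: pivot -6/41 → sign −
step 4: pivot 3 → sign +
signature = (3, 2, 0)

Answer: (3, 2, 0)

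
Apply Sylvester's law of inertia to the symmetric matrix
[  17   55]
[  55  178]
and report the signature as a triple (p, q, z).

step 0: pivot 17 → sign +
step 1: pivot 1/17 → sign +
signature = (2, 0, 0)

Answer: (2, 0, 0)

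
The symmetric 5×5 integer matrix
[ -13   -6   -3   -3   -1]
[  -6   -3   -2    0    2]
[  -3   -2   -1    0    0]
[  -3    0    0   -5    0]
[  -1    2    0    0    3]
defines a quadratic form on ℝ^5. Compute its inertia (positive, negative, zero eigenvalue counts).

step 0: pivot -13 → sign −
step 1: pivot -3/13 → sign −
step 2: pivot 4/3 → sign +
step 3: pivot -11/4 → sign −
step 4: pivot -6/11 → sign −
signature = (1, 4, 0)

Answer: (1, 4, 0)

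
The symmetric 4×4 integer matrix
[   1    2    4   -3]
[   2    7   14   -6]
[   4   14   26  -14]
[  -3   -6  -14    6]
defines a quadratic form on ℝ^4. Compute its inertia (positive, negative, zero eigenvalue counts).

Answer: (2, 2, 0)

Derivation:
step 0: pivot 1 → sign +
step 1: pivot 3 → sign +
step 2: pivot -2 → sign −
step 3: pivot -1 → sign −
signature = (2, 2, 0)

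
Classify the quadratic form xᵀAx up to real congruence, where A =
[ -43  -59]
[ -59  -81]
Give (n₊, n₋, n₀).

Answer: (0, 2, 0)

Derivation:
step 0: pivot -43 → sign −
step 1: pivot -2/43 → sign −
signature = (0, 2, 0)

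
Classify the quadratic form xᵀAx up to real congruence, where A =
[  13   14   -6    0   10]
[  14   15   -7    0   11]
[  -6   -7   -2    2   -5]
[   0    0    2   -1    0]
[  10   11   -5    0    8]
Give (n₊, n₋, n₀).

step 0: pivot 13 → sign +
step 1: pivot -1/13 → sign −
step 2: pivot -1 → sign −
step 3: pivot 3 → sign +
step 4: pivot -1/3 → sign −
signature = (2, 3, 0)

Answer: (2, 3, 0)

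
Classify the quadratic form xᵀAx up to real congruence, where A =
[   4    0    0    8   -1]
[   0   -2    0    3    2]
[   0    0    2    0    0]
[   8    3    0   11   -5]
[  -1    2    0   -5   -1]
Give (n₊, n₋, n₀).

step 0: pivot 4 → sign +
step 1: pivot -2 → sign −
step 2: pivot 2 → sign +
step 3: pivot -1/2 → sign −
step 4: pivot 3/4 → sign +
signature = (3, 2, 0)

Answer: (3, 2, 0)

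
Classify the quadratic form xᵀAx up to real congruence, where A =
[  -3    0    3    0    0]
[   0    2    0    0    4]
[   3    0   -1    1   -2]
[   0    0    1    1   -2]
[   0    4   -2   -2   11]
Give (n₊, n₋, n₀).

Answer: (3, 2, 0)

Derivation:
step 0: pivot -3 → sign −
step 1: pivot 2 → sign +
step 2: pivot 2 → sign +
step 3: pivot 1/2 → sign +
step 4: pivot -1 → sign −
signature = (3, 2, 0)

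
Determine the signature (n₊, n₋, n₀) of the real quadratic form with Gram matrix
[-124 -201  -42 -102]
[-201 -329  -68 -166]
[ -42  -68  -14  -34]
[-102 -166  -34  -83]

Answer: (1, 3, 0)

Derivation:
step 0: pivot -124 → sign −
step 1: pivot -395/124 → sign −
step 2: pivot 18/79 → sign +
step 3: pivot -1/5 → sign −
signature = (1, 3, 0)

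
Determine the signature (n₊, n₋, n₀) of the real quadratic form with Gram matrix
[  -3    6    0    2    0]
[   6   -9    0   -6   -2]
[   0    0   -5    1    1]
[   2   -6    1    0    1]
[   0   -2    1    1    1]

step 0: pivot -3 → sign −
step 1: pivot 3 → sign +
step 2: pivot -5 → sign −
step 3: pivot 1/5 → sign +
step 4: pivot -2/9 → sign −
signature = (2, 3, 0)

Answer: (2, 3, 0)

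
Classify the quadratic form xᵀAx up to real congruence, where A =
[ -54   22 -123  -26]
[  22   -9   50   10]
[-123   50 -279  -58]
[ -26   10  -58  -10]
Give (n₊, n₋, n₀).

Answer: (2, 2, 0)

Derivation:
step 0: pivot -54 → sign −
step 1: pivot -1/27 → sign −
step 2: pivot 3/2 → sign +
step 3: pivot 6 → sign +
signature = (2, 2, 0)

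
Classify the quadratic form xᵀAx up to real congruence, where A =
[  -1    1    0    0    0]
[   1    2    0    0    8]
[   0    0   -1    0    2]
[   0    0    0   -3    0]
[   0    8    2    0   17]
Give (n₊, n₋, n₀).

step 0: pivot -1 → sign −
step 1: pivot 3 → sign +
step 2: pivot -1 → sign −
step 3: pivot -3 → sign −
step 4: pivot -1/3 → sign −
signature = (1, 4, 0)

Answer: (1, 4, 0)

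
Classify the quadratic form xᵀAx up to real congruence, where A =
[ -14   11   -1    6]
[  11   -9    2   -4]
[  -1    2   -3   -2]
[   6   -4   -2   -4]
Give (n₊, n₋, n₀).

step 0: pivot -14 → sign −
step 1: pivot -5/14 → sign −
step 2: pivot 6/5 → sign +
step 3: row/col 3 already zero → sign 0
signature = (1, 2, 1)

Answer: (1, 2, 1)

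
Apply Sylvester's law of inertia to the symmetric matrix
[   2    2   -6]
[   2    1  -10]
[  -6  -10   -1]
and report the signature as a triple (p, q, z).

Answer: (1, 2, 0)

Derivation:
step 0: pivot 2 → sign +
step 1: pivot -1 → sign −
step 2: pivot -3 → sign −
signature = (1, 2, 0)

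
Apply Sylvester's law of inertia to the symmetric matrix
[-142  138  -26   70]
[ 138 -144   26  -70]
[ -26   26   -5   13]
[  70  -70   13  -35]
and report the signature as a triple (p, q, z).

Answer: (0, 4, 0)

Derivation:
step 0: pivot -142 → sign −
step 1: pivot -702/71 → sign −
step 2: pivot -5/27 → sign −
step 3: pivot -6/65 → sign −
signature = (0, 4, 0)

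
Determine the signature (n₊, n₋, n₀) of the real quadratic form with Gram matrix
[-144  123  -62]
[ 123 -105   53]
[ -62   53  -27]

Answer: (1, 2, 0)

Derivation:
step 0: pivot -144 → sign −
step 1: pivot 1/16 → sign +
step 2: pivot -1/3 → sign −
signature = (1, 2, 0)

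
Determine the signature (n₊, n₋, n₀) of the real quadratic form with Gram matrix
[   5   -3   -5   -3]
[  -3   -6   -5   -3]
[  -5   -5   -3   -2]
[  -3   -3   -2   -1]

step 0: pivot 5 → sign +
step 1: pivot -39/5 → sign −
step 2: pivot 8/39 → sign +
step 3: pivot 1/8 → sign +
signature = (3, 1, 0)

Answer: (3, 1, 0)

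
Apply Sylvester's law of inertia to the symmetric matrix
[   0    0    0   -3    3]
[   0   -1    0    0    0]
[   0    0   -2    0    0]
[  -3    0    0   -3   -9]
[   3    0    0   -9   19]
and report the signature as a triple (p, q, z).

step 0: pivot -1 → sign −
step 1: pivot -2 → sign −
step 2: pivot -3 → sign −
step 3: pivot 3 → sign +
step 4: pivot -2 → sign −
signature = (1, 4, 0)

Answer: (1, 4, 0)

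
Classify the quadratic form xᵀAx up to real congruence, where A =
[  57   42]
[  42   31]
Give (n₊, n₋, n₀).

Answer: (2, 0, 0)

Derivation:
step 0: pivot 57 → sign +
step 1: pivot 1/19 → sign +
signature = (2, 0, 0)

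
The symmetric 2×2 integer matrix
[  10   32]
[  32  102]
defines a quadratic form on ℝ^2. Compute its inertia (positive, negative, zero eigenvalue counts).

step 0: pivot 10 → sign +
step 1: pivot -2/5 → sign −
signature = (1, 1, 0)

Answer: (1, 1, 0)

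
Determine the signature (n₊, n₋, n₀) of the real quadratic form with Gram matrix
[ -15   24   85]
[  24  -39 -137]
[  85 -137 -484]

step 0: pivot -15 → sign −
step 1: pivot -3/5 → sign −
step 2: pivot -2/3 → sign −
signature = (0, 3, 0)

Answer: (0, 3, 0)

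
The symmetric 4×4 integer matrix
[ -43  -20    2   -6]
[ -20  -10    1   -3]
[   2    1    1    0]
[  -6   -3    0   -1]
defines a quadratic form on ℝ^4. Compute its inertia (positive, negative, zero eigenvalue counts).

Answer: (1, 3, 0)

Derivation:
step 0: pivot -43 → sign −
step 1: pivot -30/43 → sign −
step 2: pivot 11/10 → sign +
step 3: pivot -2/11 → sign −
signature = (1, 3, 0)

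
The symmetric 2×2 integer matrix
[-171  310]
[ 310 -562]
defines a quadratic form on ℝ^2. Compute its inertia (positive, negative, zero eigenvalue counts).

Answer: (0, 2, 0)

Derivation:
step 0: pivot -171 → sign −
step 1: pivot -2/171 → sign −
signature = (0, 2, 0)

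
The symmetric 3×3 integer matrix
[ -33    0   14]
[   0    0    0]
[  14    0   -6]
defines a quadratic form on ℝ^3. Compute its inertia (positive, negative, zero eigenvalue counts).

Answer: (0, 2, 1)

Derivation:
step 0: pivot -33 → sign −
step 1: pivot -2/33 → sign −
step 2: row/col 2 already zero → sign 0
signature = (0, 2, 1)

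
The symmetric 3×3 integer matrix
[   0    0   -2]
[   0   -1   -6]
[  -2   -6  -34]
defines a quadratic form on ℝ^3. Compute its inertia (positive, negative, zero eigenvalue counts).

Answer: (1, 2, 0)

Derivation:
step 0: pivot -1 → sign −
step 1: pivot 2 → sign +
step 2: pivot -2 → sign −
signature = (1, 2, 0)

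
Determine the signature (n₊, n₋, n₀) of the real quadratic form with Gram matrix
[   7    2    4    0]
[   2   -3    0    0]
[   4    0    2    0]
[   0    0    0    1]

Answer: (3, 1, 0)

Derivation:
step 0: pivot 7 → sign +
step 1: pivot -25/7 → sign −
step 2: pivot 2/25 → sign +
step 3: pivot 1 → sign +
signature = (3, 1, 0)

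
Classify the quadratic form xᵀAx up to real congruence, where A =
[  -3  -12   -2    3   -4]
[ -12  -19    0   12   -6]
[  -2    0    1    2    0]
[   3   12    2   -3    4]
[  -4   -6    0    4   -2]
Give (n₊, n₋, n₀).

step 0: pivot -3 → sign −
step 1: pivot 29 → sign +
step 2: pivot 11/87 → sign +
step 3: pivot -2/11 → sign −
step 4: row/col 4 already zero → sign 0
signature = (2, 2, 1)

Answer: (2, 2, 1)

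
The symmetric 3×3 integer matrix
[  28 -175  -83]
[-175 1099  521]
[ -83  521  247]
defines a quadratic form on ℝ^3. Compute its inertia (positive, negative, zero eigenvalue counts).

step 0: pivot 28 → sign +
step 1: pivot 21/4 → sign +
step 2: row/col 2 already zero → sign 0
signature = (2, 0, 1)

Answer: (2, 0, 1)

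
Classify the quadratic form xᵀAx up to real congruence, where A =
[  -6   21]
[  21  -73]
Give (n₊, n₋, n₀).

step 0: pivot -6 → sign −
step 1: pivot 1/2 → sign +
signature = (1, 1, 0)

Answer: (1, 1, 0)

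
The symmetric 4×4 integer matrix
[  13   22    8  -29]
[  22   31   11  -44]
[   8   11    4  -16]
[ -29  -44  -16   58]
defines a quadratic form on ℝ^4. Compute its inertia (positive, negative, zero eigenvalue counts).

step 0: pivot 13 → sign +
step 1: pivot -81/13 → sign −
step 2: pivot 1/9 → sign +
step 3: pivot -3 → sign −
signature = (2, 2, 0)

Answer: (2, 2, 0)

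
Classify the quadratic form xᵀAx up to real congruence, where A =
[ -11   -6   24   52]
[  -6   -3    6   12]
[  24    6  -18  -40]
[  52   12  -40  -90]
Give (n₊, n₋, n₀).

Answer: (2, 2, 0)

Derivation:
step 0: pivot -11 → sign −
step 1: pivot 3/11 → sign +
step 2: pivot -150 → sign −
step 3: pivot 2/75 → sign +
signature = (2, 2, 0)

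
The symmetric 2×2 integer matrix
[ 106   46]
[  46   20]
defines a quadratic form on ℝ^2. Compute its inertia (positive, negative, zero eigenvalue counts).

step 0: pivot 106 → sign +
step 1: pivot 2/53 → sign +
signature = (2, 0, 0)

Answer: (2, 0, 0)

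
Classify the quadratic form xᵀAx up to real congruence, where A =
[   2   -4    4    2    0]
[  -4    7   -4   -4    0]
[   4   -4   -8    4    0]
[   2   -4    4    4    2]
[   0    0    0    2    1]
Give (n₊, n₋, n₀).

Answer: (2, 2, 1)

Derivation:
step 0: pivot 2 → sign +
step 1: pivot -1 → sign −
step 2: pivot 2 → sign +
step 3: pivot -1 → sign −
step 4: row/col 4 already zero → sign 0
signature = (2, 2, 1)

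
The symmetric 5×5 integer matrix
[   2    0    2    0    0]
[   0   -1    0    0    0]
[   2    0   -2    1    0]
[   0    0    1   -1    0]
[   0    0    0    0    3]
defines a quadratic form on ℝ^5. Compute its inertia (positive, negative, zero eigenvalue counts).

Answer: (2, 3, 0)

Derivation:
step 0: pivot 2 → sign +
step 1: pivot -1 → sign −
step 2: pivot -4 → sign −
step 3: pivot -3/4 → sign −
step 4: pivot 3 → sign +
signature = (2, 3, 0)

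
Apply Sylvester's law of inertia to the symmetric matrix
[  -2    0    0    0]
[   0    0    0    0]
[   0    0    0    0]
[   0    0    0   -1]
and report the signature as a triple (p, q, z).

Answer: (0, 2, 2)

Derivation:
step 0: pivot -2 → sign −
step 1: pivot -1 → sign −
step 2: row/col 2 already zero → sign 0
step 3: row/col 3 already zero → sign 0
signature = (0, 2, 2)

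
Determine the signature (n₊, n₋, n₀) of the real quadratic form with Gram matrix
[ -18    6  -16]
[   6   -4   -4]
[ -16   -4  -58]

Answer: (0, 3, 0)

Derivation:
step 0: pivot -18 → sign −
step 1: pivot -2 → sign −
step 2: pivot -2/9 → sign −
signature = (0, 3, 0)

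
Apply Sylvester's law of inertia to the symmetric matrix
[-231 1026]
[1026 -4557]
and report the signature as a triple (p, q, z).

Answer: (1, 1, 0)

Derivation:
step 0: pivot -231 → sign −
step 1: pivot 3/77 → sign +
signature = (1, 1, 0)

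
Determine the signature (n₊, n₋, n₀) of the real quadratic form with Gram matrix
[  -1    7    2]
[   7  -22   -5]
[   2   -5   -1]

step 0: pivot -1 → sign −
step 1: pivot 27 → sign +
step 2: row/col 2 already zero → sign 0
signature = (1, 1, 1)

Answer: (1, 1, 1)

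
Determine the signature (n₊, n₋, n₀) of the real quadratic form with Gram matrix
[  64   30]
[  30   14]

step 0: pivot 64 → sign +
step 1: pivot -1/16 → sign −
signature = (1, 1, 0)

Answer: (1, 1, 0)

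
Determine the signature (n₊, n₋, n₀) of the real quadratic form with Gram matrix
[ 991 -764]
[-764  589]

step 0: pivot 991 → sign +
step 1: pivot 3/991 → sign +
signature = (2, 0, 0)

Answer: (2, 0, 0)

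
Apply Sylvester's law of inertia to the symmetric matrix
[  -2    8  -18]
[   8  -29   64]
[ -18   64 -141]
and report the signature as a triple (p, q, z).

Answer: (1, 2, 0)

Derivation:
step 0: pivot -2 → sign −
step 1: pivot 3 → sign +
step 2: pivot -1/3 → sign −
signature = (1, 2, 0)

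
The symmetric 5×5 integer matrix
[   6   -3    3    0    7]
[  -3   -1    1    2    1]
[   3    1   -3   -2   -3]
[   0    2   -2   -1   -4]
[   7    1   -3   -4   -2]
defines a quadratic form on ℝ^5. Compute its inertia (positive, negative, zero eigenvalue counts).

step 0: pivot 6 → sign +
step 1: pivot -5/2 → sign −
step 2: pivot -2 → sign −
step 3: pivot 3/5 → sign +
step 4: pivot -1/3 → sign −
signature = (2, 3, 0)

Answer: (2, 3, 0)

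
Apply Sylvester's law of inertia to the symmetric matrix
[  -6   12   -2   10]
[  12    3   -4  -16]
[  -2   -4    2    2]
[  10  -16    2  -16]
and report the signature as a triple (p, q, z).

Answer: (2, 1, 1)

Derivation:
step 0: pivot -6 → sign −
step 1: pivot 27 → sign +
step 2: pivot 8/27 → sign +
step 3: row/col 3 already zero → sign 0
signature = (2, 1, 1)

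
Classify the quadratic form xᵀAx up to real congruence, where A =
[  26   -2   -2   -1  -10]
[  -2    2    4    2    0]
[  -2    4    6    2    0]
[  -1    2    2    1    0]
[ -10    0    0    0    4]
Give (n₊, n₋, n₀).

step 0: pivot 26 → sign +
step 1: pivot 24/13 → sign +
step 2: pivot -13/6 → sign −
step 3: pivot 25/26 → sign +
step 4: row/col 4 already zero → sign 0
signature = (3, 1, 1)

Answer: (3, 1, 1)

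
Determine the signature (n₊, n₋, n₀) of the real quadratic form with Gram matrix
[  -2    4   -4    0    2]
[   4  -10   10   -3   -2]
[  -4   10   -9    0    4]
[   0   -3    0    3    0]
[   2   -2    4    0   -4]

Answer: (2, 3, 0)

Derivation:
step 0: pivot -2 → sign −
step 1: pivot -2 → sign −
step 2: pivot 1 → sign +
step 3: pivot -3/2 → sign −
step 4: pivot 2 → sign +
signature = (2, 3, 0)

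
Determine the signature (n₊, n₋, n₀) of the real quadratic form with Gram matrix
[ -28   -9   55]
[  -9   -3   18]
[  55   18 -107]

Answer: (1, 2, 0)

Derivation:
step 0: pivot -28 → sign −
step 1: pivot -3/28 → sign −
step 2: pivot 2 → sign +
signature = (1, 2, 0)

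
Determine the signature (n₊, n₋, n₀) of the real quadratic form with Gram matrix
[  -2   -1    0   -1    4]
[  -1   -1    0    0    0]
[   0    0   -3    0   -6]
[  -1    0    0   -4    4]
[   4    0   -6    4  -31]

Answer: (0, 5, 0)

Derivation:
step 0: pivot -2 → sign −
step 1: pivot -1/2 → sign −
step 2: pivot -3 → sign −
step 3: pivot -3 → sign −
step 4: pivot -3 → sign −
signature = (0, 5, 0)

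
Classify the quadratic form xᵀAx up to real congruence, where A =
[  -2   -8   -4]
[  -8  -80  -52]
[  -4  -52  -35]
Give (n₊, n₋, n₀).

step 0: pivot -2 → sign −
step 1: pivot -48 → sign −
step 2: row/col 2 already zero → sign 0
signature = (0, 2, 1)

Answer: (0, 2, 1)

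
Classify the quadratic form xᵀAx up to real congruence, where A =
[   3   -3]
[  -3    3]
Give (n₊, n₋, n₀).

step 0: pivot 3 → sign +
step 1: row/col 1 already zero → sign 0
signature = (1, 0, 1)

Answer: (1, 0, 1)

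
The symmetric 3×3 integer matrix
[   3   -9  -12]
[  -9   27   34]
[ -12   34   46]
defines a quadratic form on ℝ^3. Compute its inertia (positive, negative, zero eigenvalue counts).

step 0: pivot 3 → sign +
step 1: pivot -2 → sign −
step 2: pivot 2 → sign +
signature = (2, 1, 0)

Answer: (2, 1, 0)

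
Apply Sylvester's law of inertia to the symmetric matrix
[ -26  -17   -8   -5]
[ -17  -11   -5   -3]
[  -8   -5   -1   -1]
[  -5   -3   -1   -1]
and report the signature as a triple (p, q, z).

Answer: (2, 2, 0)

Derivation:
step 0: pivot -26 → sign −
step 1: pivot 3/26 → sign +
step 2: pivot 1 → sign +
step 3: pivot -2/3 → sign −
signature = (2, 2, 0)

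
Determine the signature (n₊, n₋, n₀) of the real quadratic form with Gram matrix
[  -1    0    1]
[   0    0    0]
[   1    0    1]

step 0: pivot -1 → sign −
step 1: pivot 2 → sign +
step 2: row/col 2 already zero → sign 0
signature = (1, 1, 1)

Answer: (1, 1, 1)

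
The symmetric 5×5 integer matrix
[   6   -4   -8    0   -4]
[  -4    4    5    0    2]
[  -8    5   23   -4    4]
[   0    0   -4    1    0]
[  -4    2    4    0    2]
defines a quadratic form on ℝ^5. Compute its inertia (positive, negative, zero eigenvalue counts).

step 0: pivot 6 → sign +
step 1: pivot 4/3 → sign +
step 2: pivot 49/4 → sign +
step 3: pivot -15/49 → sign −
step 4: pivot -2/5 → sign −
signature = (3, 2, 0)

Answer: (3, 2, 0)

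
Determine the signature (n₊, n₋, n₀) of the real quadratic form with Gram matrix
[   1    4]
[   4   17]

Answer: (2, 0, 0)

Derivation:
step 0: pivot 1 → sign +
step 1: pivot 1 → sign +
signature = (2, 0, 0)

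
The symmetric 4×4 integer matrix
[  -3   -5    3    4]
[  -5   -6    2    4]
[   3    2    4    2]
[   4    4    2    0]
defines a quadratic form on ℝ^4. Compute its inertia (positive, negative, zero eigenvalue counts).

step 0: pivot -3 → sign −
step 1: pivot 7/3 → sign +
step 2: pivot 22/7 → sign +
step 3: pivot 2/11 → sign +
signature = (3, 1, 0)

Answer: (3, 1, 0)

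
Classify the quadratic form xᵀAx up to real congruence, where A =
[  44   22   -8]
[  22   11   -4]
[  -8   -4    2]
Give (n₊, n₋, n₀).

Answer: (2, 0, 1)

Derivation:
step 0: pivot 44 → sign +
step 1: pivot 6/11 → sign +
step 2: row/col 2 already zero → sign 0
signature = (2, 0, 1)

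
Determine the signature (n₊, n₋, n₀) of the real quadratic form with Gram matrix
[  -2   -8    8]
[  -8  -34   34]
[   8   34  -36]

step 0: pivot -2 → sign −
step 1: pivot -2 → sign −
step 2: pivot -2 → sign −
signature = (0, 3, 0)

Answer: (0, 3, 0)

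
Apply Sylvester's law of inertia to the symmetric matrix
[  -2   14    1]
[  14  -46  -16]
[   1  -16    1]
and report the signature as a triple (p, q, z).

step 0: pivot -2 → sign −
step 1: pivot 52 → sign +
step 2: pivot -3/52 → sign −
signature = (1, 2, 0)

Answer: (1, 2, 0)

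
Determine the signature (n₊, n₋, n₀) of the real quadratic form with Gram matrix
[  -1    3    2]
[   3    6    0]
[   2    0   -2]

Answer: (1, 2, 0)

Derivation:
step 0: pivot -1 → sign −
step 1: pivot 15 → sign +
step 2: pivot -2/5 → sign −
signature = (1, 2, 0)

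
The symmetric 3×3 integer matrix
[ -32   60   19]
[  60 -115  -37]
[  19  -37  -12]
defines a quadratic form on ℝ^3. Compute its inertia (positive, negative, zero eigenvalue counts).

step 0: pivot -32 → sign −
step 1: pivot -5/2 → sign −
step 2: pivot 3/80 → sign +
signature = (1, 2, 0)

Answer: (1, 2, 0)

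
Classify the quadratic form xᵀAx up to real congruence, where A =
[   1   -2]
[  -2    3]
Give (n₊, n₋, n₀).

Answer: (1, 1, 0)

Derivation:
step 0: pivot 1 → sign +
step 1: pivot -1 → sign −
signature = (1, 1, 0)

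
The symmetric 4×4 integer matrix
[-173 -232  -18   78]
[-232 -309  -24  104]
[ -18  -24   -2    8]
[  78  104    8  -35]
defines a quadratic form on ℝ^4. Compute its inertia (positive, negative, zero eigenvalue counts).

step 0: pivot -173 → sign −
step 1: pivot 367/173 → sign +
step 2: pivot -50/367 → sign −
step 3: pivot 1/25 → sign +
signature = (2, 2, 0)

Answer: (2, 2, 0)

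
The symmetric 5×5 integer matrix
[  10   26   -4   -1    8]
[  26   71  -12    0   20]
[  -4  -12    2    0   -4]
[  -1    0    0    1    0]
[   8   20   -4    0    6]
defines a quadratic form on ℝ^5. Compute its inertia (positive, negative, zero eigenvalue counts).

step 0: pivot 10 → sign +
step 1: pivot 17/5 → sign +
step 2: pivot -6/17 → sign −
step 3: pivot 5/6 → sign +
step 4: pivot 6/5 → sign +
signature = (4, 1, 0)

Answer: (4, 1, 0)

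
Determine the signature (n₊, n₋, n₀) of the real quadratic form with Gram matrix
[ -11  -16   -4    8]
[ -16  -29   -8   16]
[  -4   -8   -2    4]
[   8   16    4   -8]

Answer: (1, 2, 1)

Derivation:
step 0: pivot -11 → sign −
step 1: pivot -63/11 → sign −
step 2: pivot 2/7 → sign +
step 3: row/col 3 already zero → sign 0
signature = (1, 2, 1)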